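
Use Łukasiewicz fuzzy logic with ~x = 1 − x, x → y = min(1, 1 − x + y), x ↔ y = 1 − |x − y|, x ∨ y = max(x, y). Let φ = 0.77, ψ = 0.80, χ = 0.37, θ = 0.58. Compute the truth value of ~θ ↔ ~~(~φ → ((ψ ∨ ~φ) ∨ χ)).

0.42

~θ = 1 − 0.58 = 0.42
~φ = 1 − 0.77 = 0.23
ψ ∨ ~φ = max(0.80, 0.23) = 0.80
(ψ ∨ ~φ) ∨ χ = max(0.80, 0.37) = 0.80
~φ → ((ψ ∨ ~φ) ∨ χ) = min(1, 1 − 0.23 + 0.80) = min(1, 1.57) = 1.00
~(~φ → ((ψ ∨ ~φ) ∨ χ)) = 1 − 1.00 = 0.00
~~(~φ → ((ψ ∨ ~φ) ∨ χ)) = 1 − 0.00 = 1.00
~θ ↔ ~~(~φ → ((ψ ∨ ~φ) ∨ χ)) = 1 − |0.42 − 1.00| = 1 − 0.58 = 0.42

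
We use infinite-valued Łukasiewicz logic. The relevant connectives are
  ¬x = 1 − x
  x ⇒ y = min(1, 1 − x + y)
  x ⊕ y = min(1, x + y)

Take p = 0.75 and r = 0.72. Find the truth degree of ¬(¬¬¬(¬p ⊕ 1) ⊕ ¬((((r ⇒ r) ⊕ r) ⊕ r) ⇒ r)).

¬p = 1 − 0.75 = 0.25
¬p ⊕ 1 = min(1, 0.25 + 1.00) = min(1, 1.25) = 1.00
¬(¬p ⊕ 1) = 1 − 1.00 = 0.00
¬¬(¬p ⊕ 1) = 1 − 0.00 = 1.00
¬¬¬(¬p ⊕ 1) = 1 − 1.00 = 0.00
r ⇒ r = min(1, 1 − 0.72 + 0.72) = min(1, 1.00) = 1.00
(r ⇒ r) ⊕ r = min(1, 1.00 + 0.72) = min(1, 1.72) = 1.00
((r ⇒ r) ⊕ r) ⊕ r = min(1, 1.00 + 0.72) = min(1, 1.72) = 1.00
(((r ⇒ r) ⊕ r) ⊕ r) ⇒ r = min(1, 1 − 1.00 + 0.72) = min(1, 0.72) = 0.72
¬((((r ⇒ r) ⊕ r) ⊕ r) ⇒ r) = 1 − 0.72 = 0.28
¬¬¬(¬p ⊕ 1) ⊕ ¬((((r ⇒ r) ⊕ r) ⊕ r) ⇒ r) = min(1, 0.00 + 0.28) = min(1, 0.28) = 0.28
¬(¬¬¬(¬p ⊕ 1) ⊕ ¬((((r ⇒ r) ⊕ r) ⊕ r) ⇒ r)) = 1 − 0.28 = 0.72

0.72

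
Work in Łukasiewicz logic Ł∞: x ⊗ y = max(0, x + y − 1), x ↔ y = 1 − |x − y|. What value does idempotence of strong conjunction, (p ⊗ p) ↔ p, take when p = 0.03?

p ⊗ p = max(0, 0.03 + 0.03 − 1) = max(0, -0.94) = 0.00
(p ⊗ p) ↔ p = 1 − |0.00 − 0.03| = 1 − 0.03 = 0.97
(The value 0.97 < 1 shows this instance is not satisfied; fails in Ł∞ since a ⊗ a = max(0, 2a−1) ≠ a in general.)

0.97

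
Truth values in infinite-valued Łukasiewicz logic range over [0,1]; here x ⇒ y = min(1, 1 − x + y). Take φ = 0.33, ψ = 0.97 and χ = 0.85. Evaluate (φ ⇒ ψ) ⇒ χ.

φ ⇒ ψ = min(1, 1 − 0.33 + 0.97) = min(1, 1.64) = 1.00
(φ ⇒ ψ) ⇒ χ = min(1, 1 − 1.00 + 0.85) = min(1, 0.85) = 0.85

0.85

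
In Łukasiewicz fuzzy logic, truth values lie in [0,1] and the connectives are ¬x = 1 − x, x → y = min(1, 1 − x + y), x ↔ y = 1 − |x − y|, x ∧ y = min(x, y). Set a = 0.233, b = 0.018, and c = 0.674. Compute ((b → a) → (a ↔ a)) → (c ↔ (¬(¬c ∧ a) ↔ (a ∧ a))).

b → a = min(1, 1 − 0.018 + 0.233) = min(1, 1.215) = 1.000
a ↔ a = 1 − |0.233 − 0.233| = 1 − 0.000 = 1.000
(b → a) → (a ↔ a) = min(1, 1 − 1.000 + 1.000) = min(1, 1.000) = 1.000
¬c = 1 − 0.674 = 0.326
¬c ∧ a = min(0.326, 0.233) = 0.233
¬(¬c ∧ a) = 1 − 0.233 = 0.767
a ∧ a = min(0.233, 0.233) = 0.233
¬(¬c ∧ a) ↔ (a ∧ a) = 1 − |0.767 − 0.233| = 1 − 0.534 = 0.466
c ↔ (¬(¬c ∧ a) ↔ (a ∧ a)) = 1 − |0.674 − 0.466| = 1 − 0.208 = 0.792
((b → a) → (a ↔ a)) → (c ↔ (¬(¬c ∧ a) ↔ (a ∧ a))) = min(1, 1 − 1.000 + 0.792) = min(1, 0.792) = 0.792

0.792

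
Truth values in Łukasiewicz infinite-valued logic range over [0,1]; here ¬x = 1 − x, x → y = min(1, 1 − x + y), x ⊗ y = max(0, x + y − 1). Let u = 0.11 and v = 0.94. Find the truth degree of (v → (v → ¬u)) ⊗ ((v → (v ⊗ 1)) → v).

0.94

¬u = 1 − 0.11 = 0.89
v → ¬u = min(1, 1 − 0.94 + 0.89) = min(1, 0.95) = 0.95
v → (v → ¬u) = min(1, 1 − 0.94 + 0.95) = min(1, 1.01) = 1.00
v ⊗ 1 = max(0, 0.94 + 1.00 − 1) = max(0, 0.94) = 0.94
v → (v ⊗ 1) = min(1, 1 − 0.94 + 0.94) = min(1, 1.00) = 1.00
(v → (v ⊗ 1)) → v = min(1, 1 − 1.00 + 0.94) = min(1, 0.94) = 0.94
(v → (v → ¬u)) ⊗ ((v → (v ⊗ 1)) → v) = max(0, 1.00 + 0.94 − 1) = max(0, 0.94) = 0.94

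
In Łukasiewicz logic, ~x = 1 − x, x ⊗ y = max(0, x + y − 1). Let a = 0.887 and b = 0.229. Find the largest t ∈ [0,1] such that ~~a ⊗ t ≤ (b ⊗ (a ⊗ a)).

~a = 1 − 0.887 = 0.113
~~a = 1 − 0.113 = 0.887
So the left factor is ~~a = 0.887.
a ⊗ a = max(0, 0.887 + 0.887 − 1) = max(0, 0.774) = 0.774
b ⊗ (a ⊗ a) = max(0, 0.229 + 0.774 − 1) = max(0, 0.003) = 0.003
So the right-hand bound is b ⊗ (a ⊗ a) = 0.003.
The residuum of the Łukasiewicz t-norm gives the supremum: min(1, 1 − 0.887 + 0.003).
1 − 0.887 + 0.003 = 0.116, so t = min(1, 0.116) = 0.116.
Check: 0.887 ⊗ 0.116 = max(0, 0.003) = 0.003 ≤ 0.003.

0.116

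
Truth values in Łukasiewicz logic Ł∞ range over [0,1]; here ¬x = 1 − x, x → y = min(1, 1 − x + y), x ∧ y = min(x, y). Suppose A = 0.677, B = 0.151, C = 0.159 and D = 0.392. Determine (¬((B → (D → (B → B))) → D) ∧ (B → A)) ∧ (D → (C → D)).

0.608

B → B = min(1, 1 − 0.151 + 0.151) = min(1, 1.000) = 1.000
D → (B → B) = min(1, 1 − 0.392 + 1.000) = min(1, 1.608) = 1.000
B → (D → (B → B)) = min(1, 1 − 0.151 + 1.000) = min(1, 1.849) = 1.000
(B → (D → (B → B))) → D = min(1, 1 − 1.000 + 0.392) = min(1, 0.392) = 0.392
¬((B → (D → (B → B))) → D) = 1 − 0.392 = 0.608
B → A = min(1, 1 − 0.151 + 0.677) = min(1, 1.526) = 1.000
¬((B → (D → (B → B))) → D) ∧ (B → A) = min(0.608, 1.000) = 0.608
C → D = min(1, 1 − 0.159 + 0.392) = min(1, 1.233) = 1.000
D → (C → D) = min(1, 1 − 0.392 + 1.000) = min(1, 1.608) = 1.000
(¬((B → (D → (B → B))) → D) ∧ (B → A)) ∧ (D → (C → D)) = min(0.608, 1.000) = 0.608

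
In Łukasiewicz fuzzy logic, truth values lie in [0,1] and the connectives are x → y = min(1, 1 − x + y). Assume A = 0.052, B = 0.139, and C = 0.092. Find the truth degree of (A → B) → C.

0.092

A → B = min(1, 1 − 0.052 + 0.139) = min(1, 1.087) = 1.000
(A → B) → C = min(1, 1 − 1.000 + 0.092) = min(1, 0.092) = 0.092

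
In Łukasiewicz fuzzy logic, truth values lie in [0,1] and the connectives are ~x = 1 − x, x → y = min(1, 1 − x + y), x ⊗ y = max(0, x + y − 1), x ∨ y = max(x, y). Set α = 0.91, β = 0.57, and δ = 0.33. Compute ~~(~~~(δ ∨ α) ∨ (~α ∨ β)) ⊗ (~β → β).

0.57

δ ∨ α = max(0.33, 0.91) = 0.91
~(δ ∨ α) = 1 − 0.91 = 0.09
~~(δ ∨ α) = 1 − 0.09 = 0.91
~~~(δ ∨ α) = 1 − 0.91 = 0.09
~α = 1 − 0.91 = 0.09
~α ∨ β = max(0.09, 0.57) = 0.57
~~~(δ ∨ α) ∨ (~α ∨ β) = max(0.09, 0.57) = 0.57
~(~~~(δ ∨ α) ∨ (~α ∨ β)) = 1 − 0.57 = 0.43
~~(~~~(δ ∨ α) ∨ (~α ∨ β)) = 1 − 0.43 = 0.57
~β = 1 − 0.57 = 0.43
~β → β = min(1, 1 − 0.43 + 0.57) = min(1, 1.14) = 1.00
~~(~~~(δ ∨ α) ∨ (~α ∨ β)) ⊗ (~β → β) = max(0, 0.57 + 1.00 − 1) = max(0, 0.57) = 0.57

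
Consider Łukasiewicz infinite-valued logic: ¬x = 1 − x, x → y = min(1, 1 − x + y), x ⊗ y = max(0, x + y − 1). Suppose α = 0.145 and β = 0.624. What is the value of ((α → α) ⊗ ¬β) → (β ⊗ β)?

α → α = min(1, 1 − 0.145 + 0.145) = min(1, 1.000) = 1.000
¬β = 1 − 0.624 = 0.376
(α → α) ⊗ ¬β = max(0, 1.000 + 0.376 − 1) = max(0, 0.376) = 0.376
β ⊗ β = max(0, 0.624 + 0.624 − 1) = max(0, 0.248) = 0.248
((α → α) ⊗ ¬β) → (β ⊗ β) = min(1, 1 − 0.376 + 0.248) = min(1, 0.872) = 0.872

0.872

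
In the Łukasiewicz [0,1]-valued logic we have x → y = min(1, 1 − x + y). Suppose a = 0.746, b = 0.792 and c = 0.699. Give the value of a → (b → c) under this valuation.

1.000

b → c = min(1, 1 − 0.792 + 0.699) = min(1, 0.907) = 0.907
a → (b → c) = min(1, 1 − 0.746 + 0.907) = min(1, 1.161) = 1.000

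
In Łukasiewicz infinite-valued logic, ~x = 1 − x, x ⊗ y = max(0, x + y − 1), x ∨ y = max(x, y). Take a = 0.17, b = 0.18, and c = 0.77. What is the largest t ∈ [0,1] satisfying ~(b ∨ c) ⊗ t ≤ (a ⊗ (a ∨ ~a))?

0.77

b ∨ c = max(0.18, 0.77) = 0.77
~(b ∨ c) = 1 − 0.77 = 0.23
So the left factor is ~(b ∨ c) = 0.23.
~a = 1 − 0.17 = 0.83
a ∨ ~a = max(0.17, 0.83) = 0.83
a ⊗ (a ∨ ~a) = max(0, 0.17 + 0.83 − 1) = max(0, 0.00) = 0.00
So the right-hand bound is a ⊗ (a ∨ ~a) = 0.00.
The residuum of the Łukasiewicz t-norm gives the supremum: min(1, 1 − 0.23 + 0.00).
1 − 0.23 + 0.00 = 0.77, so t = min(1, 0.77) = 0.77.
Check: 0.23 ⊗ 0.77 = max(0, 0.00) = 0.00 ≤ 0.00.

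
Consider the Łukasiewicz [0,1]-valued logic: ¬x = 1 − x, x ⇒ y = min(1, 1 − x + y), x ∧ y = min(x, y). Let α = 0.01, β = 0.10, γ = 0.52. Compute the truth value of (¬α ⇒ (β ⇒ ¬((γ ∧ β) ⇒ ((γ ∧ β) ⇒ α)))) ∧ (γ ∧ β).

0.10

¬α = 1 − 0.01 = 0.99
γ ∧ β = min(0.52, 0.10) = 0.10
(γ ∧ β) ⇒ α = min(1, 1 − 0.10 + 0.01) = min(1, 0.91) = 0.91
(γ ∧ β) ⇒ ((γ ∧ β) ⇒ α) = min(1, 1 − 0.10 + 0.91) = min(1, 1.81) = 1.00
¬((γ ∧ β) ⇒ ((γ ∧ β) ⇒ α)) = 1 − 1.00 = 0.00
β ⇒ ¬((γ ∧ β) ⇒ ((γ ∧ β) ⇒ α)) = min(1, 1 − 0.10 + 0.00) = min(1, 0.90) = 0.90
¬α ⇒ (β ⇒ ¬((γ ∧ β) ⇒ ((γ ∧ β) ⇒ α))) = min(1, 1 − 0.99 + 0.90) = min(1, 0.91) = 0.91
(¬α ⇒ (β ⇒ ¬((γ ∧ β) ⇒ ((γ ∧ β) ⇒ α)))) ∧ (γ ∧ β) = min(0.91, 0.10) = 0.10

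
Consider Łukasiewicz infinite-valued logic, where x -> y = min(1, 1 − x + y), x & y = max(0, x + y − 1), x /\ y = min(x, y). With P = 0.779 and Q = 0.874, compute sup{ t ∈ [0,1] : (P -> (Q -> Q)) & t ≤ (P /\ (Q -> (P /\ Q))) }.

Q -> Q = min(1, 1 − 0.874 + 0.874) = min(1, 1.000) = 1.000
P -> (Q -> Q) = min(1, 1 − 0.779 + 1.000) = min(1, 1.221) = 1.000
So the left factor is P -> (Q -> Q) = 1.000.
P /\ Q = min(0.779, 0.874) = 0.779
Q -> (P /\ Q) = min(1, 1 − 0.874 + 0.779) = min(1, 0.905) = 0.905
P /\ (Q -> (P /\ Q)) = min(0.779, 0.905) = 0.779
So the right-hand bound is P /\ (Q -> (P /\ Q)) = 0.779.
The residuum of the Łukasiewicz t-norm gives the supremum: min(1, 1 − 1.000 + 0.779).
1 − 1.000 + 0.779 = 0.779, so t = min(1, 0.779) = 0.779.
Check: 1.000 & 0.779 = max(0, 0.779) = 0.779 ≤ 0.779.

0.779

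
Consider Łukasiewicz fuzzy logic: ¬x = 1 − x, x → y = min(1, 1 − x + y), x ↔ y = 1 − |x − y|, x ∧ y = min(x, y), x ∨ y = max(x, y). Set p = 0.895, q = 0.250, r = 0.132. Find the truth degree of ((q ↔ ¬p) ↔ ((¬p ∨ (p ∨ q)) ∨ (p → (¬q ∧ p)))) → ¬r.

¬p = 1 − 0.895 = 0.105
q ↔ ¬p = 1 − |0.250 − 0.105| = 1 − 0.145 = 0.855
p ∨ q = max(0.895, 0.250) = 0.895
¬p ∨ (p ∨ q) = max(0.105, 0.895) = 0.895
¬q = 1 − 0.250 = 0.750
¬q ∧ p = min(0.750, 0.895) = 0.750
p → (¬q ∧ p) = min(1, 1 − 0.895 + 0.750) = min(1, 0.855) = 0.855
(¬p ∨ (p ∨ q)) ∨ (p → (¬q ∧ p)) = max(0.895, 0.855) = 0.895
(q ↔ ¬p) ↔ ((¬p ∨ (p ∨ q)) ∨ (p → (¬q ∧ p))) = 1 − |0.855 − 0.895| = 1 − 0.040 = 0.960
¬r = 1 − 0.132 = 0.868
((q ↔ ¬p) ↔ ((¬p ∨ (p ∨ q)) ∨ (p → (¬q ∧ p)))) → ¬r = min(1, 1 − 0.960 + 0.868) = min(1, 0.908) = 0.908

0.908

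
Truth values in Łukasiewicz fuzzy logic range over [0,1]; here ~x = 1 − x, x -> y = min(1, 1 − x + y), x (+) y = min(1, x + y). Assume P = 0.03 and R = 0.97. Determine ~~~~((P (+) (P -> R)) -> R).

0.97

P -> R = min(1, 1 − 0.03 + 0.97) = min(1, 1.94) = 1.00
P (+) (P -> R) = min(1, 0.03 + 1.00) = min(1, 1.03) = 1.00
(P (+) (P -> R)) -> R = min(1, 1 − 1.00 + 0.97) = min(1, 0.97) = 0.97
~((P (+) (P -> R)) -> R) = 1 − 0.97 = 0.03
~~((P (+) (P -> R)) -> R) = 1 − 0.03 = 0.97
~~~((P (+) (P -> R)) -> R) = 1 − 0.97 = 0.03
~~~~((P (+) (P -> R)) -> R) = 1 − 0.03 = 0.97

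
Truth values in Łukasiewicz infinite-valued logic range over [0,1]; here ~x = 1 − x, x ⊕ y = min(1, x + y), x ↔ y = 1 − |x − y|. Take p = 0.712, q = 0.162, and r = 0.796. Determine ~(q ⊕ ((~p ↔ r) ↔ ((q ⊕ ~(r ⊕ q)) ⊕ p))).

~p = 1 − 0.712 = 0.288
~p ↔ r = 1 − |0.288 − 0.796| = 1 − 0.508 = 0.492
r ⊕ q = min(1, 0.796 + 0.162) = min(1, 0.958) = 0.958
~(r ⊕ q) = 1 − 0.958 = 0.042
q ⊕ ~(r ⊕ q) = min(1, 0.162 + 0.042) = min(1, 0.204) = 0.204
(q ⊕ ~(r ⊕ q)) ⊕ p = min(1, 0.204 + 0.712) = min(1, 0.916) = 0.916
(~p ↔ r) ↔ ((q ⊕ ~(r ⊕ q)) ⊕ p) = 1 − |0.492 − 0.916| = 1 − 0.424 = 0.576
q ⊕ ((~p ↔ r) ↔ ((q ⊕ ~(r ⊕ q)) ⊕ p)) = min(1, 0.162 + 0.576) = min(1, 0.738) = 0.738
~(q ⊕ ((~p ↔ r) ↔ ((q ⊕ ~(r ⊕ q)) ⊕ p))) = 1 − 0.738 = 0.262

0.262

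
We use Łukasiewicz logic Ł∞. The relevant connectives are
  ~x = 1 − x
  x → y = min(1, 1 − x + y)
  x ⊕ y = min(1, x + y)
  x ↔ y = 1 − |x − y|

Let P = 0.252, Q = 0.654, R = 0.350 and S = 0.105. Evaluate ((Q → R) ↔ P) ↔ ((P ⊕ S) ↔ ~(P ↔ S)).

Q → R = min(1, 1 − 0.654 + 0.350) = min(1, 0.696) = 0.696
(Q → R) ↔ P = 1 − |0.696 − 0.252| = 1 − 0.444 = 0.556
P ⊕ S = min(1, 0.252 + 0.105) = min(1, 0.357) = 0.357
P ↔ S = 1 − |0.252 − 0.105| = 1 − 0.147 = 0.853
~(P ↔ S) = 1 − 0.853 = 0.147
(P ⊕ S) ↔ ~(P ↔ S) = 1 − |0.357 − 0.147| = 1 − 0.210 = 0.790
((Q → R) ↔ P) ↔ ((P ⊕ S) ↔ ~(P ↔ S)) = 1 − |0.556 − 0.790| = 1 − 0.234 = 0.766

0.766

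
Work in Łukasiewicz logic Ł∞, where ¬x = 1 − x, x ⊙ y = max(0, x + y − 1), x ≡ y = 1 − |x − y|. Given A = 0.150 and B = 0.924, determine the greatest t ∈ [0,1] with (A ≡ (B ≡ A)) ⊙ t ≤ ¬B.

B ≡ A = 1 − |0.924 − 0.150| = 1 − 0.774 = 0.226
A ≡ (B ≡ A) = 1 − |0.150 − 0.226| = 1 − 0.076 = 0.924
So the left factor is A ≡ (B ≡ A) = 0.924.
¬B = 1 − 0.924 = 0.076
So the right-hand bound is ¬B = 0.076.
The residuum of the Łukasiewicz t-norm gives the supremum: min(1, 1 − 0.924 + 0.076).
1 − 0.924 + 0.076 = 0.152, so t = min(1, 0.152) = 0.152.
Check: 0.924 ⊙ 0.152 = max(0, 0.076) = 0.076 ≤ 0.076.

0.152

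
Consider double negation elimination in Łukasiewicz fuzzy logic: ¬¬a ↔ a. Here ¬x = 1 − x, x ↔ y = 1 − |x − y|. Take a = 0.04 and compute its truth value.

¬a = 1 − 0.04 = 0.96
¬¬a = 1 − 0.96 = 0.04
¬¬a ↔ a = 1 − |0.04 − 0.04| = 1 − 0.00 = 1.00
(As expected: always 1 in Ł∞ since negation is involutive.)

1.00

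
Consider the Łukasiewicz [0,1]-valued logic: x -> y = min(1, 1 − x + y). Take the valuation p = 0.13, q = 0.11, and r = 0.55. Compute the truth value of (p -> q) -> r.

p -> q = min(1, 1 − 0.13 + 0.11) = min(1, 0.98) = 0.98
(p -> q) -> r = min(1, 1 − 0.98 + 0.55) = min(1, 0.57) = 0.57

0.57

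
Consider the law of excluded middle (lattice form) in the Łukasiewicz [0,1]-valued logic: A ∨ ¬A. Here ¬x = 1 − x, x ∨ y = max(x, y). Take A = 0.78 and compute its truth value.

¬A = 1 − 0.78 = 0.22
A ∨ ¬A = max(0.78, 0.22) = 0.78
(The value 0.78 < 1 shows this instance is not satisfied; not a Ł∞-tautology — its value is max(a, 1−a).)

0.78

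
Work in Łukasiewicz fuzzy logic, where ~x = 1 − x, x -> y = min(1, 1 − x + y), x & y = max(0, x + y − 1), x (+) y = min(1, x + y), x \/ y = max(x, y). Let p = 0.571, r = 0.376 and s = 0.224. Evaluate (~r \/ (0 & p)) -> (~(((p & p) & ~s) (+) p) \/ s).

0.805

~r = 1 − 0.376 = 0.624
0 & p = max(0, 0.000 + 0.571 − 1) = max(0, -0.429) = 0.000
~r \/ (0 & p) = max(0.624, 0.000) = 0.624
p & p = max(0, 0.571 + 0.571 − 1) = max(0, 0.142) = 0.142
~s = 1 − 0.224 = 0.776
(p & p) & ~s = max(0, 0.142 + 0.776 − 1) = max(0, -0.082) = 0.000
((p & p) & ~s) (+) p = min(1, 0.000 + 0.571) = min(1, 0.571) = 0.571
~(((p & p) & ~s) (+) p) = 1 − 0.571 = 0.429
~(((p & p) & ~s) (+) p) \/ s = max(0.429, 0.224) = 0.429
(~r \/ (0 & p)) -> (~(((p & p) & ~s) (+) p) \/ s) = min(1, 1 − 0.624 + 0.429) = min(1, 0.805) = 0.805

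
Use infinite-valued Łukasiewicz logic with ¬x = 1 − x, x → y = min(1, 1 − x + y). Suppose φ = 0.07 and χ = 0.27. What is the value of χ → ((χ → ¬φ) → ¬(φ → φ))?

0.73

¬φ = 1 − 0.07 = 0.93
χ → ¬φ = min(1, 1 − 0.27 + 0.93) = min(1, 1.66) = 1.00
φ → φ = min(1, 1 − 0.07 + 0.07) = min(1, 1.00) = 1.00
¬(φ → φ) = 1 − 1.00 = 0.00
(χ → ¬φ) → ¬(φ → φ) = min(1, 1 − 1.00 + 0.00) = min(1, 0.00) = 0.00
χ → ((χ → ¬φ) → ¬(φ → φ)) = min(1, 1 − 0.27 + 0.00) = min(1, 0.73) = 0.73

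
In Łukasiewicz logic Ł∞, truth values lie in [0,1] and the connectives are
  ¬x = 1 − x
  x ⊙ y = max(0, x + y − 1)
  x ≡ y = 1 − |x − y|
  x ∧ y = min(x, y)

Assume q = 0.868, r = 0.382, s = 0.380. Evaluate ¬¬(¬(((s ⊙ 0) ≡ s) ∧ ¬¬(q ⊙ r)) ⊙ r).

s ⊙ 0 = max(0, 0.380 + 0.000 − 1) = max(0, -0.620) = 0.000
(s ⊙ 0) ≡ s = 1 − |0.000 − 0.380| = 1 − 0.380 = 0.620
q ⊙ r = max(0, 0.868 + 0.382 − 1) = max(0, 0.250) = 0.250
¬(q ⊙ r) = 1 − 0.250 = 0.750
¬¬(q ⊙ r) = 1 − 0.750 = 0.250
((s ⊙ 0) ≡ s) ∧ ¬¬(q ⊙ r) = min(0.620, 0.250) = 0.250
¬(((s ⊙ 0) ≡ s) ∧ ¬¬(q ⊙ r)) = 1 − 0.250 = 0.750
¬(((s ⊙ 0) ≡ s) ∧ ¬¬(q ⊙ r)) ⊙ r = max(0, 0.750 + 0.382 − 1) = max(0, 0.132) = 0.132
¬(¬(((s ⊙ 0) ≡ s) ∧ ¬¬(q ⊙ r)) ⊙ r) = 1 − 0.132 = 0.868
¬¬(¬(((s ⊙ 0) ≡ s) ∧ ¬¬(q ⊙ r)) ⊙ r) = 1 − 0.868 = 0.132

0.132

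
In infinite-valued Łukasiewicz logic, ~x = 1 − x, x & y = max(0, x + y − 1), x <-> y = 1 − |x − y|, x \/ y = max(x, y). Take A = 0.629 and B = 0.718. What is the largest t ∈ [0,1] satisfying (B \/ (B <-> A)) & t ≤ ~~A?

B <-> A = 1 − |0.718 − 0.629| = 1 − 0.089 = 0.911
B \/ (B <-> A) = max(0.718, 0.911) = 0.911
So the left factor is B \/ (B <-> A) = 0.911.
~A = 1 − 0.629 = 0.371
~~A = 1 − 0.371 = 0.629
So the right-hand bound is ~~A = 0.629.
The residuum of the Łukasiewicz t-norm gives the supremum: min(1, 1 − 0.911 + 0.629).
1 − 0.911 + 0.629 = 0.718, so t = min(1, 0.718) = 0.718.
Check: 0.911 & 0.718 = max(0, 0.629) = 0.629 ≤ 0.629.

0.718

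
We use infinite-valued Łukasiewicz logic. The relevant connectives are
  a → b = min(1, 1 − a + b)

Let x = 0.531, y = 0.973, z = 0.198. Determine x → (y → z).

y → z = min(1, 1 − 0.973 + 0.198) = min(1, 0.225) = 0.225
x → (y → z) = min(1, 1 − 0.531 + 0.225) = min(1, 0.694) = 0.694

0.694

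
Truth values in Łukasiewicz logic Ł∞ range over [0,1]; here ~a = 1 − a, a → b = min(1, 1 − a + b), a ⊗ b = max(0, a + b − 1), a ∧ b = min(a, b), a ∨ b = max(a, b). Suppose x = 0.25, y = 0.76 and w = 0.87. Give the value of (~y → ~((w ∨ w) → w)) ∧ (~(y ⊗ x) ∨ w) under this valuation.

~y = 1 − 0.76 = 0.24
w ∨ w = max(0.87, 0.87) = 0.87
(w ∨ w) → w = min(1, 1 − 0.87 + 0.87) = min(1, 1.00) = 1.00
~((w ∨ w) → w) = 1 − 1.00 = 0.00
~y → ~((w ∨ w) → w) = min(1, 1 − 0.24 + 0.00) = min(1, 0.76) = 0.76
y ⊗ x = max(0, 0.76 + 0.25 − 1) = max(0, 0.01) = 0.01
~(y ⊗ x) = 1 − 0.01 = 0.99
~(y ⊗ x) ∨ w = max(0.99, 0.87) = 0.99
(~y → ~((w ∨ w) → w)) ∧ (~(y ⊗ x) ∨ w) = min(0.76, 0.99) = 0.76

0.76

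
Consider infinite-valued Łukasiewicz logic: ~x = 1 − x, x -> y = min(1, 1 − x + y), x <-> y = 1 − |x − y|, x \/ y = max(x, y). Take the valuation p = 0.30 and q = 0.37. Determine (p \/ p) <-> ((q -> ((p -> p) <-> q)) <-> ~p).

p \/ p = max(0.30, 0.30) = 0.30
p -> p = min(1, 1 − 0.30 + 0.30) = min(1, 1.00) = 1.00
(p -> p) <-> q = 1 − |1.00 − 0.37| = 1 − 0.63 = 0.37
q -> ((p -> p) <-> q) = min(1, 1 − 0.37 + 0.37) = min(1, 1.00) = 1.00
~p = 1 − 0.30 = 0.70
(q -> ((p -> p) <-> q)) <-> ~p = 1 − |1.00 − 0.70| = 1 − 0.30 = 0.70
(p \/ p) <-> ((q -> ((p -> p) <-> q)) <-> ~p) = 1 − |0.30 − 0.70| = 1 − 0.40 = 0.60

0.60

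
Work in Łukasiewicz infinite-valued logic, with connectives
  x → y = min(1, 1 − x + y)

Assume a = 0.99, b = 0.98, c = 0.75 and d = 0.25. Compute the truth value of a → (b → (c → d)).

c → d = min(1, 1 − 0.75 + 0.25) = min(1, 0.50) = 0.50
b → (c → d) = min(1, 1 − 0.98 + 0.50) = min(1, 0.52) = 0.52
a → (b → (c → d)) = min(1, 1 − 0.99 + 0.52) = min(1, 0.53) = 0.53

0.53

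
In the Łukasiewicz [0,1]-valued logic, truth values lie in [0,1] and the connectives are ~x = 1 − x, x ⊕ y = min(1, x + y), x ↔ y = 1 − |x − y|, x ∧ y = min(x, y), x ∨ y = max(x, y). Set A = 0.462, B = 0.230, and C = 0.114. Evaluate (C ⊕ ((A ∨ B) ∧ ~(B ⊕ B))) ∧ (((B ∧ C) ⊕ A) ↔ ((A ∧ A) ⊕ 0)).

0.576

A ∨ B = max(0.462, 0.230) = 0.462
B ⊕ B = min(1, 0.230 + 0.230) = min(1, 0.460) = 0.460
~(B ⊕ B) = 1 − 0.460 = 0.540
(A ∨ B) ∧ ~(B ⊕ B) = min(0.462, 0.540) = 0.462
C ⊕ ((A ∨ B) ∧ ~(B ⊕ B)) = min(1, 0.114 + 0.462) = min(1, 0.576) = 0.576
B ∧ C = min(0.230, 0.114) = 0.114
(B ∧ C) ⊕ A = min(1, 0.114 + 0.462) = min(1, 0.576) = 0.576
A ∧ A = min(0.462, 0.462) = 0.462
(A ∧ A) ⊕ 0 = min(1, 0.462 + 0.000) = min(1, 0.462) = 0.462
((B ∧ C) ⊕ A) ↔ ((A ∧ A) ⊕ 0) = 1 − |0.576 − 0.462| = 1 − 0.114 = 0.886
(C ⊕ ((A ∨ B) ∧ ~(B ⊕ B))) ∧ (((B ∧ C) ⊕ A) ↔ ((A ∧ A) ⊕ 0)) = min(0.576, 0.886) = 0.576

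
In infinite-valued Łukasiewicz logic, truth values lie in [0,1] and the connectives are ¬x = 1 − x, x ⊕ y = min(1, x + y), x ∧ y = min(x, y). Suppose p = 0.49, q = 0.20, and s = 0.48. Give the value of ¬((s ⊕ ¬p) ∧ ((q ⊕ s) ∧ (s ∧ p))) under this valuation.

0.52

¬p = 1 − 0.49 = 0.51
s ⊕ ¬p = min(1, 0.48 + 0.51) = min(1, 0.99) = 0.99
q ⊕ s = min(1, 0.20 + 0.48) = min(1, 0.68) = 0.68
s ∧ p = min(0.48, 0.49) = 0.48
(q ⊕ s) ∧ (s ∧ p) = min(0.68, 0.48) = 0.48
(s ⊕ ¬p) ∧ ((q ⊕ s) ∧ (s ∧ p)) = min(0.99, 0.48) = 0.48
¬((s ⊕ ¬p) ∧ ((q ⊕ s) ∧ (s ∧ p))) = 1 − 0.48 = 0.52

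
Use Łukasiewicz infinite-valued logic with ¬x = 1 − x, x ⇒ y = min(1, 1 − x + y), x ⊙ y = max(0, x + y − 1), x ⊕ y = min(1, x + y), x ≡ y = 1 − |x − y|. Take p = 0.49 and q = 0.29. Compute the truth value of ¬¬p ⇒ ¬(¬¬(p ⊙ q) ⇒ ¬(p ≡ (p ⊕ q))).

¬p = 1 − 0.49 = 0.51
¬¬p = 1 − 0.51 = 0.49
p ⊙ q = max(0, 0.49 + 0.29 − 1) = max(0, -0.22) = 0.00
¬(p ⊙ q) = 1 − 0.00 = 1.00
¬¬(p ⊙ q) = 1 − 1.00 = 0.00
p ⊕ q = min(1, 0.49 + 0.29) = min(1, 0.78) = 0.78
p ≡ (p ⊕ q) = 1 − |0.49 − 0.78| = 1 − 0.29 = 0.71
¬(p ≡ (p ⊕ q)) = 1 − 0.71 = 0.29
¬¬(p ⊙ q) ⇒ ¬(p ≡ (p ⊕ q)) = min(1, 1 − 0.00 + 0.29) = min(1, 1.29) = 1.00
¬(¬¬(p ⊙ q) ⇒ ¬(p ≡ (p ⊕ q))) = 1 − 1.00 = 0.00
¬¬p ⇒ ¬(¬¬(p ⊙ q) ⇒ ¬(p ≡ (p ⊕ q))) = min(1, 1 − 0.49 + 0.00) = min(1, 0.51) = 0.51

0.51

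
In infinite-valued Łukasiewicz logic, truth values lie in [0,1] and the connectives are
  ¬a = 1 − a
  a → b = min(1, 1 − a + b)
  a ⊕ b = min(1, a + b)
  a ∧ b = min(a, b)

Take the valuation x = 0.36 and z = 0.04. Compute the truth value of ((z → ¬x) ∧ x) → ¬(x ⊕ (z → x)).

¬x = 1 − 0.36 = 0.64
z → ¬x = min(1, 1 − 0.04 + 0.64) = min(1, 1.60) = 1.00
(z → ¬x) ∧ x = min(1.00, 0.36) = 0.36
z → x = min(1, 1 − 0.04 + 0.36) = min(1, 1.32) = 1.00
x ⊕ (z → x) = min(1, 0.36 + 1.00) = min(1, 1.36) = 1.00
¬(x ⊕ (z → x)) = 1 − 1.00 = 0.00
((z → ¬x) ∧ x) → ¬(x ⊕ (z → x)) = min(1, 1 − 0.36 + 0.00) = min(1, 0.64) = 0.64

0.64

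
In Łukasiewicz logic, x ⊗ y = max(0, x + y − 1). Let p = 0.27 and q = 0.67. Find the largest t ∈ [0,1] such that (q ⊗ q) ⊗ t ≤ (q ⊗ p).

0.66

q ⊗ q = max(0, 0.67 + 0.67 − 1) = max(0, 0.34) = 0.34
So the left factor is q ⊗ q = 0.34.
q ⊗ p = max(0, 0.67 + 0.27 − 1) = max(0, -0.06) = 0.00
So the right-hand bound is q ⊗ p = 0.00.
The residuum of the Łukasiewicz t-norm gives the supremum: min(1, 1 − 0.34 + 0.00).
1 − 0.34 + 0.00 = 0.66, so t = min(1, 0.66) = 0.66.
Check: 0.34 ⊗ 0.66 = max(0, 0.00) = 0.00 ≤ 0.00.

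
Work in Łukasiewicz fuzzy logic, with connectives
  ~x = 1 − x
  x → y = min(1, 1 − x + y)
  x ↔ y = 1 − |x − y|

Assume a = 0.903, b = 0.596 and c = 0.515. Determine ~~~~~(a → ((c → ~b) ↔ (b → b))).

~b = 1 − 0.596 = 0.404
c → ~b = min(1, 1 − 0.515 + 0.404) = min(1, 0.889) = 0.889
b → b = min(1, 1 − 0.596 + 0.596) = min(1, 1.000) = 1.000
(c → ~b) ↔ (b → b) = 1 − |0.889 − 1.000| = 1 − 0.111 = 0.889
a → ((c → ~b) ↔ (b → b)) = min(1, 1 − 0.903 + 0.889) = min(1, 0.986) = 0.986
~(a → ((c → ~b) ↔ (b → b))) = 1 − 0.986 = 0.014
~~(a → ((c → ~b) ↔ (b → b))) = 1 − 0.014 = 0.986
~~~(a → ((c → ~b) ↔ (b → b))) = 1 − 0.986 = 0.014
~~~~(a → ((c → ~b) ↔ (b → b))) = 1 − 0.014 = 0.986
~~~~~(a → ((c → ~b) ↔ (b → b))) = 1 − 0.986 = 0.014

0.014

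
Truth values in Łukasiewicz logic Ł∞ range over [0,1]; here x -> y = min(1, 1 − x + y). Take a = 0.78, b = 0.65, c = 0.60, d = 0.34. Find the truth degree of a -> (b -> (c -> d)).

c -> d = min(1, 1 − 0.60 + 0.34) = min(1, 0.74) = 0.74
b -> (c -> d) = min(1, 1 − 0.65 + 0.74) = min(1, 1.09) = 1.00
a -> (b -> (c -> d)) = min(1, 1 − 0.78 + 1.00) = min(1, 1.22) = 1.00

1.00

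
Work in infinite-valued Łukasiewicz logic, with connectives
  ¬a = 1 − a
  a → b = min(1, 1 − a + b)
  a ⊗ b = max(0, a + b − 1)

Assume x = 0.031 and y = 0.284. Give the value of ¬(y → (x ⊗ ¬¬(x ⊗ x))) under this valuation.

x ⊗ x = max(0, 0.031 + 0.031 − 1) = max(0, -0.938) = 0.000
¬(x ⊗ x) = 1 − 0.000 = 1.000
¬¬(x ⊗ x) = 1 − 1.000 = 0.000
x ⊗ ¬¬(x ⊗ x) = max(0, 0.031 + 0.000 − 1) = max(0, -0.969) = 0.000
y → (x ⊗ ¬¬(x ⊗ x)) = min(1, 1 − 0.284 + 0.000) = min(1, 0.716) = 0.716
¬(y → (x ⊗ ¬¬(x ⊗ x))) = 1 − 0.716 = 0.284

0.284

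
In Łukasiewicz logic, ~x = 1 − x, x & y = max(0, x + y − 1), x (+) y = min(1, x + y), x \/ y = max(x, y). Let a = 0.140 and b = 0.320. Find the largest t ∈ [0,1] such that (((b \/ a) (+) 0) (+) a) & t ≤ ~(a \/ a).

b \/ a = max(0.320, 0.140) = 0.320
(b \/ a) (+) 0 = min(1, 0.320 + 0.000) = min(1, 0.320) = 0.320
((b \/ a) (+) 0) (+) a = min(1, 0.320 + 0.140) = min(1, 0.460) = 0.460
So the left factor is ((b \/ a) (+) 0) (+) a = 0.460.
a \/ a = max(0.140, 0.140) = 0.140
~(a \/ a) = 1 − 0.140 = 0.860
So the right-hand bound is ~(a \/ a) = 0.860.
The residuum of the Łukasiewicz t-norm gives the supremum: min(1, 1 − 0.460 + 0.860).
1 − 0.460 + 0.860 = 1.400, so t = min(1, 1.400) = 1.000.
Check: 0.460 & 1.000 = max(0, 0.460) = 0.460 ≤ 0.860.

1.000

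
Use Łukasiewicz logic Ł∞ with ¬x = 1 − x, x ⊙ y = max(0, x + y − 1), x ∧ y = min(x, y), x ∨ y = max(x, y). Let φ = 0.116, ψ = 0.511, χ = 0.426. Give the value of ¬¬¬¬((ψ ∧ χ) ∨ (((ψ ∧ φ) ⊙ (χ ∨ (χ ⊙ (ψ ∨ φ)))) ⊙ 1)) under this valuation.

ψ ∧ χ = min(0.511, 0.426) = 0.426
ψ ∧ φ = min(0.511, 0.116) = 0.116
ψ ∨ φ = max(0.511, 0.116) = 0.511
χ ⊙ (ψ ∨ φ) = max(0, 0.426 + 0.511 − 1) = max(0, -0.063) = 0.000
χ ∨ (χ ⊙ (ψ ∨ φ)) = max(0.426, 0.000) = 0.426
(ψ ∧ φ) ⊙ (χ ∨ (χ ⊙ (ψ ∨ φ))) = max(0, 0.116 + 0.426 − 1) = max(0, -0.458) = 0.000
((ψ ∧ φ) ⊙ (χ ∨ (χ ⊙ (ψ ∨ φ)))) ⊙ 1 = max(0, 0.000 + 1.000 − 1) = max(0, 0.000) = 0.000
(ψ ∧ χ) ∨ (((ψ ∧ φ) ⊙ (χ ∨ (χ ⊙ (ψ ∨ φ)))) ⊙ 1) = max(0.426, 0.000) = 0.426
¬((ψ ∧ χ) ∨ (((ψ ∧ φ) ⊙ (χ ∨ (χ ⊙ (ψ ∨ φ)))) ⊙ 1)) = 1 − 0.426 = 0.574
¬¬((ψ ∧ χ) ∨ (((ψ ∧ φ) ⊙ (χ ∨ (χ ⊙ (ψ ∨ φ)))) ⊙ 1)) = 1 − 0.574 = 0.426
¬¬¬((ψ ∧ χ) ∨ (((ψ ∧ φ) ⊙ (χ ∨ (χ ⊙ (ψ ∨ φ)))) ⊙ 1)) = 1 − 0.426 = 0.574
¬¬¬¬((ψ ∧ χ) ∨ (((ψ ∧ φ) ⊙ (χ ∨ (χ ⊙ (ψ ∨ φ)))) ⊙ 1)) = 1 − 0.574 = 0.426

0.426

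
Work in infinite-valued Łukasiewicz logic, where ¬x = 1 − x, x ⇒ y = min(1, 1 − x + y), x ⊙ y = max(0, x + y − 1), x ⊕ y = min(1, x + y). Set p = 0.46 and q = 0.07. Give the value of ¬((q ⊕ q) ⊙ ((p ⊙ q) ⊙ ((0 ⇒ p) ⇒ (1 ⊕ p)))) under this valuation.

q ⊕ q = min(1, 0.07 + 0.07) = min(1, 0.14) = 0.14
p ⊙ q = max(0, 0.46 + 0.07 − 1) = max(0, -0.47) = 0.00
0 ⇒ p = min(1, 1 − 0.00 + 0.46) = min(1, 1.46) = 1.00
1 ⊕ p = min(1, 1.00 + 0.46) = min(1, 1.46) = 1.00
(0 ⇒ p) ⇒ (1 ⊕ p) = min(1, 1 − 1.00 + 1.00) = min(1, 1.00) = 1.00
(p ⊙ q) ⊙ ((0 ⇒ p) ⇒ (1 ⊕ p)) = max(0, 0.00 + 1.00 − 1) = max(0, 0.00) = 0.00
(q ⊕ q) ⊙ ((p ⊙ q) ⊙ ((0 ⇒ p) ⇒ (1 ⊕ p))) = max(0, 0.14 + 0.00 − 1) = max(0, -0.86) = 0.00
¬((q ⊕ q) ⊙ ((p ⊙ q) ⊙ ((0 ⇒ p) ⇒ (1 ⊕ p)))) = 1 − 0.00 = 1.00

1.00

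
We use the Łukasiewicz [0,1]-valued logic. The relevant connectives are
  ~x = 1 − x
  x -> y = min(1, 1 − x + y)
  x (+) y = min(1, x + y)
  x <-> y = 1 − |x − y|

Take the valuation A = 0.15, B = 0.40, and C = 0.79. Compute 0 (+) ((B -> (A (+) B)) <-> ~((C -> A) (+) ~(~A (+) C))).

A (+) B = min(1, 0.15 + 0.40) = min(1, 0.55) = 0.55
B -> (A (+) B) = min(1, 1 − 0.40 + 0.55) = min(1, 1.15) = 1.00
C -> A = min(1, 1 − 0.79 + 0.15) = min(1, 0.36) = 0.36
~A = 1 − 0.15 = 0.85
~A (+) C = min(1, 0.85 + 0.79) = min(1, 1.64) = 1.00
~(~A (+) C) = 1 − 1.00 = 0.00
(C -> A) (+) ~(~A (+) C) = min(1, 0.36 + 0.00) = min(1, 0.36) = 0.36
~((C -> A) (+) ~(~A (+) C)) = 1 − 0.36 = 0.64
(B -> (A (+) B)) <-> ~((C -> A) (+) ~(~A (+) C)) = 1 − |1.00 − 0.64| = 1 − 0.36 = 0.64
0 (+) ((B -> (A (+) B)) <-> ~((C -> A) (+) ~(~A (+) C))) = min(1, 0.00 + 0.64) = min(1, 0.64) = 0.64

0.64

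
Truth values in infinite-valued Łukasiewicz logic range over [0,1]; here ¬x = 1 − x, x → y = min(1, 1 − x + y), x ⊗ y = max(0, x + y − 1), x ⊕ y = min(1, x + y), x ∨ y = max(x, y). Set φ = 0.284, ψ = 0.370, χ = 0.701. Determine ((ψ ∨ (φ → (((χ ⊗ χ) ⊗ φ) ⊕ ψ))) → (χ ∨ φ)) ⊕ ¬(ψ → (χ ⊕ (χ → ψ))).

χ ⊗ χ = max(0, 0.701 + 0.701 − 1) = max(0, 0.402) = 0.402
(χ ⊗ χ) ⊗ φ = max(0, 0.402 + 0.284 − 1) = max(0, -0.314) = 0.000
((χ ⊗ χ) ⊗ φ) ⊕ ψ = min(1, 0.000 + 0.370) = min(1, 0.370) = 0.370
φ → (((χ ⊗ χ) ⊗ φ) ⊕ ψ) = min(1, 1 − 0.284 + 0.370) = min(1, 1.086) = 1.000
ψ ∨ (φ → (((χ ⊗ χ) ⊗ φ) ⊕ ψ)) = max(0.370, 1.000) = 1.000
χ ∨ φ = max(0.701, 0.284) = 0.701
(ψ ∨ (φ → (((χ ⊗ χ) ⊗ φ) ⊕ ψ))) → (χ ∨ φ) = min(1, 1 − 1.000 + 0.701) = min(1, 0.701) = 0.701
χ → ψ = min(1, 1 − 0.701 + 0.370) = min(1, 0.669) = 0.669
χ ⊕ (χ → ψ) = min(1, 0.701 + 0.669) = min(1, 1.370) = 1.000
ψ → (χ ⊕ (χ → ψ)) = min(1, 1 − 0.370 + 1.000) = min(1, 1.630) = 1.000
¬(ψ → (χ ⊕ (χ → ψ))) = 1 − 1.000 = 0.000
((ψ ∨ (φ → (((χ ⊗ χ) ⊗ φ) ⊕ ψ))) → (χ ∨ φ)) ⊕ ¬(ψ → (χ ⊕ (χ → ψ))) = min(1, 0.701 + 0.000) = min(1, 0.701) = 0.701

0.701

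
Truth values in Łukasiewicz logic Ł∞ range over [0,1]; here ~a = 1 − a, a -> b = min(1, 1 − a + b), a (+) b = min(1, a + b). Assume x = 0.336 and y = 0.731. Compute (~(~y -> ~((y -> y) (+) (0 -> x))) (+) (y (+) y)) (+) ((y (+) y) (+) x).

1.000

~y = 1 − 0.731 = 0.269
y -> y = min(1, 1 − 0.731 + 0.731) = min(1, 1.000) = 1.000
0 -> x = min(1, 1 − 0.000 + 0.336) = min(1, 1.336) = 1.000
(y -> y) (+) (0 -> x) = min(1, 1.000 + 1.000) = min(1, 2.000) = 1.000
~((y -> y) (+) (0 -> x)) = 1 − 1.000 = 0.000
~y -> ~((y -> y) (+) (0 -> x)) = min(1, 1 − 0.269 + 0.000) = min(1, 0.731) = 0.731
~(~y -> ~((y -> y) (+) (0 -> x))) = 1 − 0.731 = 0.269
y (+) y = min(1, 0.731 + 0.731) = min(1, 1.462) = 1.000
~(~y -> ~((y -> y) (+) (0 -> x))) (+) (y (+) y) = min(1, 0.269 + 1.000) = min(1, 1.269) = 1.000
(y (+) y) (+) x = min(1, 1.000 + 0.336) = min(1, 1.336) = 1.000
(~(~y -> ~((y -> y) (+) (0 -> x))) (+) (y (+) y)) (+) ((y (+) y) (+) x) = min(1, 1.000 + 1.000) = min(1, 2.000) = 1.000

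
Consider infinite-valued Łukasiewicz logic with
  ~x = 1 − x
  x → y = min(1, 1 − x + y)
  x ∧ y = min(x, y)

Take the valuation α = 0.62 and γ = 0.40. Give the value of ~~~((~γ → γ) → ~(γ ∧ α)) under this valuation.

~γ = 1 − 0.40 = 0.60
~γ → γ = min(1, 1 − 0.60 + 0.40) = min(1, 0.80) = 0.80
γ ∧ α = min(0.40, 0.62) = 0.40
~(γ ∧ α) = 1 − 0.40 = 0.60
(~γ → γ) → ~(γ ∧ α) = min(1, 1 − 0.80 + 0.60) = min(1, 0.80) = 0.80
~((~γ → γ) → ~(γ ∧ α)) = 1 − 0.80 = 0.20
~~((~γ → γ) → ~(γ ∧ α)) = 1 − 0.20 = 0.80
~~~((~γ → γ) → ~(γ ∧ α)) = 1 − 0.80 = 0.20

0.20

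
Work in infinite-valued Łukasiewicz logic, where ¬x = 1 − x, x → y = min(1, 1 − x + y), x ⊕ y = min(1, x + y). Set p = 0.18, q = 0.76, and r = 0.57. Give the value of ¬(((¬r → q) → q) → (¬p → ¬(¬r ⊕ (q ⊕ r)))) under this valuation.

¬r = 1 − 0.57 = 0.43
¬r → q = min(1, 1 − 0.43 + 0.76) = min(1, 1.33) = 1.00
(¬r → q) → q = min(1, 1 − 1.00 + 0.76) = min(1, 0.76) = 0.76
¬p = 1 − 0.18 = 0.82
q ⊕ r = min(1, 0.76 + 0.57) = min(1, 1.33) = 1.00
¬r ⊕ (q ⊕ r) = min(1, 0.43 + 1.00) = min(1, 1.43) = 1.00
¬(¬r ⊕ (q ⊕ r)) = 1 − 1.00 = 0.00
¬p → ¬(¬r ⊕ (q ⊕ r)) = min(1, 1 − 0.82 + 0.00) = min(1, 0.18) = 0.18
((¬r → q) → q) → (¬p → ¬(¬r ⊕ (q ⊕ r))) = min(1, 1 − 0.76 + 0.18) = min(1, 0.42) = 0.42
¬(((¬r → q) → q) → (¬p → ¬(¬r ⊕ (q ⊕ r)))) = 1 − 0.42 = 0.58

0.58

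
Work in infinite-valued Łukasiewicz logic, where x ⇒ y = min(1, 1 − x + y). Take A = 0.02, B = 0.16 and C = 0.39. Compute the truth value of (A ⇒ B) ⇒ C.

0.39

A ⇒ B = min(1, 1 − 0.02 + 0.16) = min(1, 1.14) = 1.00
(A ⇒ B) ⇒ C = min(1, 1 − 1.00 + 0.39) = min(1, 0.39) = 0.39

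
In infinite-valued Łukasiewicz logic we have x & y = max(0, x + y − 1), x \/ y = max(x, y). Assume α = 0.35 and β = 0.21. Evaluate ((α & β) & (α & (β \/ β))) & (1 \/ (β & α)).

α & β = max(0, 0.35 + 0.21 − 1) = max(0, -0.44) = 0.00
β \/ β = max(0.21, 0.21) = 0.21
α & (β \/ β) = max(0, 0.35 + 0.21 − 1) = max(0, -0.44) = 0.00
(α & β) & (α & (β \/ β)) = max(0, 0.00 + 0.00 − 1) = max(0, -1.00) = 0.00
β & α = max(0, 0.21 + 0.35 − 1) = max(0, -0.44) = 0.00
1 \/ (β & α) = max(1.00, 0.00) = 1.00
((α & β) & (α & (β \/ β))) & (1 \/ (β & α)) = max(0, 0.00 + 1.00 − 1) = max(0, 0.00) = 0.00

0.00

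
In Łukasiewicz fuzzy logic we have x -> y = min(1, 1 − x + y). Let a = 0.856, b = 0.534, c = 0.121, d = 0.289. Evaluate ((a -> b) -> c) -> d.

0.846

a -> b = min(1, 1 − 0.856 + 0.534) = min(1, 0.678) = 0.678
(a -> b) -> c = min(1, 1 − 0.678 + 0.121) = min(1, 0.443) = 0.443
((a -> b) -> c) -> d = min(1, 1 − 0.443 + 0.289) = min(1, 0.846) = 0.846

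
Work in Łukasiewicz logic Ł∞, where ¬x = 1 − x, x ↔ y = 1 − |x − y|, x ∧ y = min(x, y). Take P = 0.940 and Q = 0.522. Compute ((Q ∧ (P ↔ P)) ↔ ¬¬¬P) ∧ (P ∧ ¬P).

P ↔ P = 1 − |0.940 − 0.940| = 1 − 0.000 = 1.000
Q ∧ (P ↔ P) = min(0.522, 1.000) = 0.522
¬P = 1 − 0.940 = 0.060
¬¬P = 1 − 0.060 = 0.940
¬¬¬P = 1 − 0.940 = 0.060
(Q ∧ (P ↔ P)) ↔ ¬¬¬P = 1 − |0.522 − 0.060| = 1 − 0.462 = 0.538
P ∧ ¬P = min(0.940, 0.060) = 0.060
((Q ∧ (P ↔ P)) ↔ ¬¬¬P) ∧ (P ∧ ¬P) = min(0.538, 0.060) = 0.060

0.060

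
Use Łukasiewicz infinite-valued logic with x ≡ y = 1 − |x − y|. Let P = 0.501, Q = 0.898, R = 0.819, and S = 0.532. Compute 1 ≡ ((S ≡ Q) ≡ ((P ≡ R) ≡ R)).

0.771

S ≡ Q = 1 − |0.532 − 0.898| = 1 − 0.366 = 0.634
P ≡ R = 1 − |0.501 − 0.819| = 1 − 0.318 = 0.682
(P ≡ R) ≡ R = 1 − |0.682 − 0.819| = 1 − 0.137 = 0.863
(S ≡ Q) ≡ ((P ≡ R) ≡ R) = 1 − |0.634 − 0.863| = 1 − 0.229 = 0.771
1 ≡ ((S ≡ Q) ≡ ((P ≡ R) ≡ R)) = 1 − |1.000 − 0.771| = 1 − 0.229 = 0.771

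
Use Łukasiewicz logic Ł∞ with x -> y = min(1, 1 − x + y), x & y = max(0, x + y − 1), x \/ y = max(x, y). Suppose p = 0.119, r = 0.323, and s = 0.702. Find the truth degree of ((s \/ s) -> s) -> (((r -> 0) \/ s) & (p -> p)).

s \/ s = max(0.702, 0.702) = 0.702
(s \/ s) -> s = min(1, 1 − 0.702 + 0.702) = min(1, 1.000) = 1.000
r -> 0 = min(1, 1 − 0.323 + 0.000) = min(1, 0.677) = 0.677
(r -> 0) \/ s = max(0.677, 0.702) = 0.702
p -> p = min(1, 1 − 0.119 + 0.119) = min(1, 1.000) = 1.000
((r -> 0) \/ s) & (p -> p) = max(0, 0.702 + 1.000 − 1) = max(0, 0.702) = 0.702
((s \/ s) -> s) -> (((r -> 0) \/ s) & (p -> p)) = min(1, 1 − 1.000 + 0.702) = min(1, 0.702) = 0.702

0.702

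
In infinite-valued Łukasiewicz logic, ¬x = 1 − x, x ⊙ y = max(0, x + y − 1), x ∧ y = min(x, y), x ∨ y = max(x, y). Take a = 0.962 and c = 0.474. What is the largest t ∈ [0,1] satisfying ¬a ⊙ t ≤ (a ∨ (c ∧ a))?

¬a = 1 − 0.962 = 0.038
So the left factor is ¬a = 0.038.
c ∧ a = min(0.474, 0.962) = 0.474
a ∨ (c ∧ a) = max(0.962, 0.474) = 0.962
So the right-hand bound is a ∨ (c ∧ a) = 0.962.
The residuum of the Łukasiewicz t-norm gives the supremum: min(1, 1 − 0.038 + 0.962).
1 − 0.038 + 0.962 = 1.924, so t = min(1, 1.924) = 1.000.
Check: 0.038 ⊙ 1.000 = max(0, 0.038) = 0.038 ≤ 0.962.

1.000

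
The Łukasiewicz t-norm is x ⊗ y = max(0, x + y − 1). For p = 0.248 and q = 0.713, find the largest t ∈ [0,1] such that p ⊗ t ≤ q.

1.000

The residuum of the Łukasiewicz t-norm gives the supremum: min(1, 1 − 0.248 + 0.713).
1 − 0.248 + 0.713 = 1.465, so t = min(1, 1.465) = 1.000.
Check: 0.248 ⊗ 1.000 = max(0, 0.248) = 0.248 ≤ 0.713.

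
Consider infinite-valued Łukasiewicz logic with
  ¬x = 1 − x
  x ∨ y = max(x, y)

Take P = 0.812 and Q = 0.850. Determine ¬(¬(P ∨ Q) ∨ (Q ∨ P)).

0.150

P ∨ Q = max(0.812, 0.850) = 0.850
¬(P ∨ Q) = 1 − 0.850 = 0.150
Q ∨ P = max(0.850, 0.812) = 0.850
¬(P ∨ Q) ∨ (Q ∨ P) = max(0.150, 0.850) = 0.850
¬(¬(P ∨ Q) ∨ (Q ∨ P)) = 1 − 0.850 = 0.150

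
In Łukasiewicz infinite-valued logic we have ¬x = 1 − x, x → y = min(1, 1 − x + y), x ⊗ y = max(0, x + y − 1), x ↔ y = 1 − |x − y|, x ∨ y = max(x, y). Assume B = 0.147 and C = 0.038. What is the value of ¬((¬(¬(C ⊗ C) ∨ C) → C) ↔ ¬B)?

0.147

C ⊗ C = max(0, 0.038 + 0.038 − 1) = max(0, -0.924) = 0.000
¬(C ⊗ C) = 1 − 0.000 = 1.000
¬(C ⊗ C) ∨ C = max(1.000, 0.038) = 1.000
¬(¬(C ⊗ C) ∨ C) = 1 − 1.000 = 0.000
¬(¬(C ⊗ C) ∨ C) → C = min(1, 1 − 0.000 + 0.038) = min(1, 1.038) = 1.000
¬B = 1 − 0.147 = 0.853
(¬(¬(C ⊗ C) ∨ C) → C) ↔ ¬B = 1 − |1.000 − 0.853| = 1 − 0.147 = 0.853
¬((¬(¬(C ⊗ C) ∨ C) → C) ↔ ¬B) = 1 − 0.853 = 0.147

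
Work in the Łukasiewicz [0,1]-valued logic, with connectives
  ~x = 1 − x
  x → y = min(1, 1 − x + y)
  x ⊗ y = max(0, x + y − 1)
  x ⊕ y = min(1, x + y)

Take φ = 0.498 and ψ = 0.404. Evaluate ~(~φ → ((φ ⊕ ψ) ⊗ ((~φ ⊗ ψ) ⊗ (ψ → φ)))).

0.502

~φ = 1 − 0.498 = 0.502
φ ⊕ ψ = min(1, 0.498 + 0.404) = min(1, 0.902) = 0.902
~φ ⊗ ψ = max(0, 0.502 + 0.404 − 1) = max(0, -0.094) = 0.000
ψ → φ = min(1, 1 − 0.404 + 0.498) = min(1, 1.094) = 1.000
(~φ ⊗ ψ) ⊗ (ψ → φ) = max(0, 0.000 + 1.000 − 1) = max(0, 0.000) = 0.000
(φ ⊕ ψ) ⊗ ((~φ ⊗ ψ) ⊗ (ψ → φ)) = max(0, 0.902 + 0.000 − 1) = max(0, -0.098) = 0.000
~φ → ((φ ⊕ ψ) ⊗ ((~φ ⊗ ψ) ⊗ (ψ → φ))) = min(1, 1 − 0.502 + 0.000) = min(1, 0.498) = 0.498
~(~φ → ((φ ⊕ ψ) ⊗ ((~φ ⊗ ψ) ⊗ (ψ → φ)))) = 1 − 0.498 = 0.502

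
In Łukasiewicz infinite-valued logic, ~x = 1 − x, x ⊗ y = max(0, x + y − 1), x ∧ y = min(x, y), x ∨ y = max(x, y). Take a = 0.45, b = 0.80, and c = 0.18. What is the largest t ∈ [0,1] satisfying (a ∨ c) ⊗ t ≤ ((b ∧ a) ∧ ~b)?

0.75

a ∨ c = max(0.45, 0.18) = 0.45
So the left factor is a ∨ c = 0.45.
b ∧ a = min(0.80, 0.45) = 0.45
~b = 1 − 0.80 = 0.20
(b ∧ a) ∧ ~b = min(0.45, 0.20) = 0.20
So the right-hand bound is (b ∧ a) ∧ ~b = 0.20.
The residuum of the Łukasiewicz t-norm gives the supremum: min(1, 1 − 0.45 + 0.20).
1 − 0.45 + 0.20 = 0.75, so t = min(1, 0.75) = 0.75.
Check: 0.45 ⊗ 0.75 = max(0, 0.20) = 0.20 ≤ 0.20.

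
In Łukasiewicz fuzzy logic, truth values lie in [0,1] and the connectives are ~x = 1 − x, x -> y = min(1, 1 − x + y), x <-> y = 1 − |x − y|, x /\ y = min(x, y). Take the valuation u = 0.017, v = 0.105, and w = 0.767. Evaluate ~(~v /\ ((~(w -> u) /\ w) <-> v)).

~v = 1 − 0.105 = 0.895
w -> u = min(1, 1 − 0.767 + 0.017) = min(1, 0.250) = 0.250
~(w -> u) = 1 − 0.250 = 0.750
~(w -> u) /\ w = min(0.750, 0.767) = 0.750
(~(w -> u) /\ w) <-> v = 1 − |0.750 − 0.105| = 1 − 0.645 = 0.355
~v /\ ((~(w -> u) /\ w) <-> v) = min(0.895, 0.355) = 0.355
~(~v /\ ((~(w -> u) /\ w) <-> v)) = 1 − 0.355 = 0.645

0.645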